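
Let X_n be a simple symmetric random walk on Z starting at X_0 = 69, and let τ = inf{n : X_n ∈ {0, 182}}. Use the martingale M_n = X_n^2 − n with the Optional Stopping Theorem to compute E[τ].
E[τ] = 7797

M_n = X_n^2 − n is a martingale (since E[X_{n+1}^2 | F_n] = X_n^2 + 1). By OST (τ has finite mean in a bounded region), E[M_τ] = E[M_0] = X_0^2 − 0 = 69^2 = 4761. Also E[M_τ] = E[X_τ^2] − E[τ]. The walk exits at 0 or 182, with P(hit 182 first) = 69/182, so E[X_τ^2] = 182^2 · 69/182 + 0 = 12558. Thus E[τ] = E[X_τ^2] − E[M_τ] = 12558 − 4761 = 7797 = 69(182 − 69) = 7797.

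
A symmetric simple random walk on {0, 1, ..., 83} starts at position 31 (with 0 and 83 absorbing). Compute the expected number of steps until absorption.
E[τ | X_0 = 31] = 1612

Let v_k = E[τ | X_0 = k]. Boundary: v_0 = v_83 = 0. Recurrence: v_k = 1 + (v_{k-1} + v_{k+1})/2 for 1 ≤ k ≤ 82. The particular solution to v_k − (v_{k-1} + v_{k+1})/2 = 1 is v_k = −k^2. Adding homogeneous solution A + B k and matching boundaries gives v_k = k (83 − k). Substituting k = 31: v_31 = 31 · 52 = 1612.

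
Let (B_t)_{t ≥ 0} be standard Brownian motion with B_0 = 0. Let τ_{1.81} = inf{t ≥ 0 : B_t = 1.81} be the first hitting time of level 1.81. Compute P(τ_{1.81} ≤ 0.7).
P(τ_{1.81} ≤ 0.7) = 2(1 − Φ(1.81/√0.7)) = 2(1 − Φ(2.1634)) ≈ 0.0305

By the reflection principle for standard BM, P(τ_b ≤ t) = 2 · P(B_t ≥ b). Since B_t ~ N(0, t), P(B_t ≥ 1.81) = 1 − Φ(1.81/√t) = 1 − Φ(1.81/√0.7) = 1 − Φ(2.1634) ≈ 0.01526. Doubling: P(τ_{1.81} ≤ 0.7) ≈ 2 · 0.01526 = 0.03052 ≈ 0.0305.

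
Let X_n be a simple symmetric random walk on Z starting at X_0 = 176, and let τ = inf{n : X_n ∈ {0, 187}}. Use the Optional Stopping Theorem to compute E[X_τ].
E[X_τ] = 176

X_n is a martingale and τ is a bounded-mean stopping time (indeed τ is finite a.s. with bounded expectation since the walk is in a bounded region). By the OST, E[X_τ] = E[X_0] = 176. Equivalently: E[X_τ] = 187 · P(hit 187 first) + 0 · P(hit 0 first) = 187 · (176/187) = 176.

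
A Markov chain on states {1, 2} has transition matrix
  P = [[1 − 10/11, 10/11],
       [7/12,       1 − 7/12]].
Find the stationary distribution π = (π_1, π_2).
π_1 = 77/197, π_2 = 120/197

Solve πP = π with π_1 + π_2 = 1. From πP = π: π_1 · (1 − 10/11) + π_2 · 7/12 = π_1 ⇒ π_2 · 7/12 = π_1 · 10/11 ⇒ π_2/π_1 = (10/11)/(7/12) = 120/77. Together with π_1 + π_2 = 1:
  π_1 = (7/12)/(10/11 + 7/12) = (7/12)/(197/132) = 77/197,
  π_2 = (10/11)/(10/11 + 7/12) = (10/11)/(197/132) = 120/197.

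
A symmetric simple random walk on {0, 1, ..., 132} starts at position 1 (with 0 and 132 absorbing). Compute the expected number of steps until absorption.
E[τ | X_0 = 1] = 131

Let v_k = E[τ | X_0 = k]. Boundary: v_0 = v_132 = 0. Recurrence: v_k = 1 + (v_{k-1} + v_{k+1})/2 for 1 ≤ k ≤ 131. The particular solution to v_k − (v_{k-1} + v_{k+1})/2 = 1 is v_k = −k^2. Adding homogeneous solution A + B k and matching boundaries gives v_k = k (132 − k). Substituting k = 1: v_1 = 1 · 131 = 131.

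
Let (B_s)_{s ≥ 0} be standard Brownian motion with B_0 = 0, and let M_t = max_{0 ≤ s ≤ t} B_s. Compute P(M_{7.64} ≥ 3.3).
P(M_{7.64} ≥ 3.3) = 2·P(B_{7.64} ≥ 3.3) = 2(1 − Φ(3.3/√7.64)) ≈ 0.2325

By the reflection principle for Brownian motion, P(M_t ≥ a) = 2 · P(B_t ≥ a) for a ≥ 0. Since B_t ~ N(0, t), P(B_t ≥ 3.3) = 1 − Φ(3.3/√t) = 1 − Φ(3.3/√7.64) = 1 − Φ(1.1939). So
  P(M_{7.64} ≥ 3.3) = 2(1 − Φ(1.1939)) ≈ 0.2325.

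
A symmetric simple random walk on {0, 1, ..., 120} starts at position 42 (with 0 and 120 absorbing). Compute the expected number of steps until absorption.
E[τ | X_0 = 42] = 3276

Let v_k = E[τ | X_0 = k]. Boundary: v_0 = v_120 = 0. Recurrence: v_k = 1 + (v_{k-1} + v_{k+1})/2 for 1 ≤ k ≤ 119. The particular solution to v_k − (v_{k-1} + v_{k+1})/2 = 1 is v_k = −k^2. Adding homogeneous solution A + B k and matching boundaries gives v_k = k (120 − k). Substituting k = 42: v_42 = 42 · 78 = 3276.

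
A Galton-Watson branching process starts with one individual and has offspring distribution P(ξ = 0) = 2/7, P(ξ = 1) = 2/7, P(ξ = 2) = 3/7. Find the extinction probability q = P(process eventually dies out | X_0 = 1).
q = 2/3

The pgf is f(s) = 2/7 + 2/7·s + 3/7·s². The extinction probability q is the smallest fixed point of f in [0, 1]. Setting s = f(s):
  3/7·s² + (2/7 − 1)·s + 2/7 = 0
  3/7·s² − (2/7 + 3/7)·s + 2/7 = 0
which factors as (s − 1)·(3/7·s − 2/7) = 0, giving roots s = 1 and s = (2/7)/(3/7) = 2/3.
Mean offspring μ = 2/7 + 2·3/7 = 8/7 > 1 (supercritical), so q < 1. The extinction probability is the smaller root: q = (2/7)/(3/7) = 2/3.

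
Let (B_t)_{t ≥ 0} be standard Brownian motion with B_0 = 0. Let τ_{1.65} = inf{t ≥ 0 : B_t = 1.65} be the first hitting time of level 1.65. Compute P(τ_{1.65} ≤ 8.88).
P(τ_{1.65} ≤ 8.88) = 2(1 − Φ(1.65/√8.88)) = 2(1 − Φ(0.5537)) ≈ 0.5798

By the reflection principle for standard BM, P(τ_b ≤ t) = 2 · P(B_t ≥ b). Since B_t ~ N(0, t), P(B_t ≥ 1.65) = 1 − Φ(1.65/√t) = 1 − Φ(1.65/√8.88) = 1 − Φ(0.5537) ≈ 0.28989. Doubling: P(τ_{1.65} ≤ 8.88) ≈ 2 · 0.28989 = 0.57978 ≈ 0.5798.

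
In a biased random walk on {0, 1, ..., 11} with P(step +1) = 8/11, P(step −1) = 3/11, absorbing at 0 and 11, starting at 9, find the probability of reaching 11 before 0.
P(hit 11 before 0) = (1 − (3/8)^9) / (1 − (3/8)^11) = 1717734976/1717951489

Let u_k denote P(reach 11 before 0 | start at k). Boundary: u_0 = 0, u_11 = 1. Recurrence: u_k = 8/11·u_{k+1} + 3/11·u_{k-1} for 1 ≤ k ≤ 10. Try u_k = A + B·r^k with r = q/p = (3/11)/(8/11) = 3/8. Substitution satisfies the recurrence; boundary conditions give:
  u_k = (1 − r^k) / (1 − r^N) = (1 − (3/8)^9) / (1 − (3/8)^11) = 1717734976/1717951489.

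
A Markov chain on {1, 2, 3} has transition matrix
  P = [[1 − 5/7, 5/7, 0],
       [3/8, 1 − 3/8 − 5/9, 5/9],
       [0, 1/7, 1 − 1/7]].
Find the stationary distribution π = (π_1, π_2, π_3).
π = (189/1949, 360/1949, 1400/1949)

This is a birth-death chain on three states, which satisfies detailed balance: π_1 · P_{12} = π_2 · P_{21} and π_2 · P_{23} = π_3 · P_{32}.
From π_1 · 5/7 = π_2 · 3/8: π_2/π_1 = (5/7)/(3/8) = 40/21.
From π_2 · 5/9 = π_3 · 1/7: π_3/π_2 = (5/9)/(1/7) = 35/9.
Take π_1 proportional to 1; then unnormalized π = (1, 40/21, 200/27). Normalize by dividing by the sum 1949/189:
  π = (189/1949, 360/1949, 1400/1949).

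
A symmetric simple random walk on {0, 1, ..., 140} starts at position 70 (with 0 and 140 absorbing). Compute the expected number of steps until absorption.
E[τ | X_0 = 70] = 4900

Let v_k = E[τ | X_0 = k]. Boundary: v_0 = v_140 = 0. Recurrence: v_k = 1 + (v_{k-1} + v_{k+1})/2 for 1 ≤ k ≤ 139. The particular solution to v_k − (v_{k-1} + v_{k+1})/2 = 1 is v_k = −k^2. Adding homogeneous solution A + B k and matching boundaries gives v_k = k (140 − k). Substituting k = 70: v_70 = 70 · 70 = 4900.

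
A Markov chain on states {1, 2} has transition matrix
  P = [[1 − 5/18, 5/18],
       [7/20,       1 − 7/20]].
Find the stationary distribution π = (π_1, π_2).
π_1 = 63/113, π_2 = 50/113

Solve πP = π with π_1 + π_2 = 1. From πP = π: π_1 · (1 − 5/18) + π_2 · 7/20 = π_1 ⇒ π_2 · 7/20 = π_1 · 5/18 ⇒ π_2/π_1 = (5/18)/(7/20) = 50/63. Together with π_1 + π_2 = 1:
  π_1 = (7/20)/(5/18 + 7/20) = (7/20)/(113/180) = 63/113,
  π_2 = (5/18)/(5/18 + 7/20) = (5/18)/(113/180) = 50/113.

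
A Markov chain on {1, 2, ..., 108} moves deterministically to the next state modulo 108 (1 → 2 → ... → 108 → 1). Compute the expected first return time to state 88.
E[T_88 | X_0 = 88] = 108

The chain cycles deterministically, so starting at state 88 it returns in exactly 108 steps. Equivalently, the stationary distribution is uniform π_j = 1/108 for every state j, so by Kac's formula E[T_88] = 1/π_88 = 108.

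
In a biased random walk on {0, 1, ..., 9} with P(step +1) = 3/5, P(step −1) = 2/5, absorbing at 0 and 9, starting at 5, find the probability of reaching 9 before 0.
P(hit 9 before 0) = (1 − (2/3)^5) / (1 − (2/3)^9) = 17091/19171

Let u_k denote P(reach 9 before 0 | start at k). Boundary: u_0 = 0, u_9 = 1. Recurrence: u_k = 3/5·u_{k+1} + 2/5·u_{k-1} for 1 ≤ k ≤ 8. Try u_k = A + B·r^k with r = q/p = (2/5)/(3/5) = 2/3. Substitution satisfies the recurrence; boundary conditions give:
  u_k = (1 − r^k) / (1 − r^N) = (1 − (2/3)^5) / (1 − (2/3)^9) = 17091/19171.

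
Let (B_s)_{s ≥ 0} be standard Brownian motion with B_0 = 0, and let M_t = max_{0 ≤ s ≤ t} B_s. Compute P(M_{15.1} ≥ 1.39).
P(M_{15.1} ≥ 1.39) = 2·P(B_{15.1} ≥ 1.39) = 2(1 − Φ(1.39/√15.1)) ≈ 0.7206

By the reflection principle for Brownian motion, P(M_t ≥ a) = 2 · P(B_t ≥ a) for a ≥ 0. Since B_t ~ N(0, t), P(B_t ≥ 1.39) = 1 − Φ(1.39/√t) = 1 − Φ(1.39/√15.1) = 1 − Φ(0.3577). So
  P(M_{15.1} ≥ 1.39) = 2(1 − Φ(0.3577)) ≈ 0.7206.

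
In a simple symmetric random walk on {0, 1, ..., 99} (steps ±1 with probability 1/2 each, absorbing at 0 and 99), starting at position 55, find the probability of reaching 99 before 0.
P(hit 99 before 0) = 55/99 = 5/9

Let u_k = P(hit 99 before 0 | start at k). Then u_0 = 0, u_99 = 1, and u_k = u_{k-1}/2 + u_{k+1}/2 for 1 ≤ k ≤ 98. This harmonic recurrence is solved by u_k = k/99, giving u_55 = 55/99 = 5/9.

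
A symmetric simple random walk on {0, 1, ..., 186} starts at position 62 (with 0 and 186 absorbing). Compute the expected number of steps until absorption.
E[τ | X_0 = 62] = 7688

Let v_k = E[τ | X_0 = k]. Boundary: v_0 = v_186 = 0. Recurrence: v_k = 1 + (v_{k-1} + v_{k+1})/2 for 1 ≤ k ≤ 185. The particular solution to v_k − (v_{k-1} + v_{k+1})/2 = 1 is v_k = −k^2. Adding homogeneous solution A + B k and matching boundaries gives v_k = k (186 − k). Substituting k = 62: v_62 = 62 · 124 = 7688.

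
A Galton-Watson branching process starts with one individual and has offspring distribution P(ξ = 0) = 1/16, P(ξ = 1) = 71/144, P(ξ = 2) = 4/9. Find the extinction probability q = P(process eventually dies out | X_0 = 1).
q = 9/64

The pgf is f(s) = 1/16 + 71/144·s + 4/9·s². The extinction probability q is the smallest fixed point of f in [0, 1]. Setting s = f(s):
  4/9·s² + (71/144 − 1)·s + 1/16 = 0
  4/9·s² − (1/16 + 4/9)·s + 1/16 = 0
which factors as (s − 1)·(4/9·s − 1/16) = 0, giving roots s = 1 and s = (1/16)/(4/9) = 9/64.
Mean offspring μ = 71/144 + 2·4/9 = 199/144 > 1 (supercritical), so q < 1. The extinction probability is the smaller root: q = (1/16)/(4/9) = 9/64.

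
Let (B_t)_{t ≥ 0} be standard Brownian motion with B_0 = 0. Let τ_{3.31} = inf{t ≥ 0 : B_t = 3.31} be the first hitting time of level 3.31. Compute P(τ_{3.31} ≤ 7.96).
P(τ_{3.31} ≤ 7.96) = 2(1 − Φ(3.31/√7.96)) = 2(1 − Φ(1.1732)) ≈ 0.2407

By the reflection principle for standard BM, P(τ_b ≤ t) = 2 · P(B_t ≥ b). Since B_t ~ N(0, t), P(B_t ≥ 3.31) = 1 − Φ(3.31/√t) = 1 − Φ(3.31/√7.96) = 1 − Φ(1.1732) ≈ 0.12036. Doubling: P(τ_{3.31} ≤ 7.96) ≈ 2 · 0.12036 = 0.24072 ≈ 0.2407.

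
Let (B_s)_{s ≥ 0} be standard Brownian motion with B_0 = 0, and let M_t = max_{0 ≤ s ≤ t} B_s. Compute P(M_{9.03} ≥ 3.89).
P(M_{9.03} ≥ 3.89) = 2·P(B_{9.03} ≥ 3.89) = 2(1 − Φ(3.89/√9.03)) ≈ 0.1955

By the reflection principle for Brownian motion, P(M_t ≥ a) = 2 · P(B_t ≥ a) for a ≥ 0. Since B_t ~ N(0, t), P(B_t ≥ 3.89) = 1 − Φ(3.89/√t) = 1 − Φ(3.89/√9.03) = 1 − Φ(1.2945). So
  P(M_{9.03} ≥ 3.89) = 2(1 − Φ(1.2945)) ≈ 0.1955.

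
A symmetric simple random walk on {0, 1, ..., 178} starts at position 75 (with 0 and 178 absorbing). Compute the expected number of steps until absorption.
E[τ | X_0 = 75] = 7725

Let v_k = E[τ | X_0 = k]. Boundary: v_0 = v_178 = 0. Recurrence: v_k = 1 + (v_{k-1} + v_{k+1})/2 for 1 ≤ k ≤ 177. The particular solution to v_k − (v_{k-1} + v_{k+1})/2 = 1 is v_k = −k^2. Adding homogeneous solution A + B k and matching boundaries gives v_k = k (178 − k). Substituting k = 75: v_75 = 75 · 103 = 7725.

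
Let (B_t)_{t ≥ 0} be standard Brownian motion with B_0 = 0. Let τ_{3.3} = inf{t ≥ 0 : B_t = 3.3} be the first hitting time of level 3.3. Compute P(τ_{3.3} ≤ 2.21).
P(τ_{3.3} ≤ 2.21) = 2(1 − Φ(3.3/√2.21)) = 2(1 − Φ(2.2198)) ≈ 0.0264

By the reflection principle for standard BM, P(τ_b ≤ t) = 2 · P(B_t ≥ b). Since B_t ~ N(0, t), P(B_t ≥ 3.3) = 1 − Φ(3.3/√t) = 1 − Φ(3.3/√2.21) = 1 − Φ(2.2198) ≈ 0.01322. Doubling: P(τ_{3.3} ≤ 2.21) ≈ 2 · 0.01322 = 0.02644 ≈ 0.0264.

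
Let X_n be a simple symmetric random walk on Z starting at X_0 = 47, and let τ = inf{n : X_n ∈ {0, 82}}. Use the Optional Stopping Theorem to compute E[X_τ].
E[X_τ] = 47

X_n is a martingale and τ is a bounded-mean stopping time (indeed τ is finite a.s. with bounded expectation since the walk is in a bounded region). By the OST, E[X_τ] = E[X_0] = 47. Equivalently: E[X_τ] = 82 · P(hit 82 first) + 0 · P(hit 0 first) = 82 · (47/82) = 47.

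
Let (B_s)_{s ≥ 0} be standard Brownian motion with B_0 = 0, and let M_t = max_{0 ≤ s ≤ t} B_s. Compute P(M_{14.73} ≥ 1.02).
P(M_{14.73} ≥ 1.02) = 2·P(B_{14.73} ≥ 1.02) = 2(1 − Φ(1.02/√14.73)) ≈ 0.7904

By the reflection principle for Brownian motion, P(M_t ≥ a) = 2 · P(B_t ≥ a) for a ≥ 0. Since B_t ~ N(0, t), P(B_t ≥ 1.02) = 1 − Φ(1.02/√t) = 1 − Φ(1.02/√14.73) = 1 − Φ(0.2658). So
  P(M_{14.73} ≥ 1.02) = 2(1 − Φ(0.2658)) ≈ 0.7904.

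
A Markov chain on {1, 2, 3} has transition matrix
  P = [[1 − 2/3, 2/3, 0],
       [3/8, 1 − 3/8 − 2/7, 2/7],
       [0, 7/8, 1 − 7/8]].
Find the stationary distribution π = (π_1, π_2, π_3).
π = (441/1481, 784/1481, 256/1481)

This is a birth-death chain on three states, which satisfies detailed balance: π_1 · P_{12} = π_2 · P_{21} and π_2 · P_{23} = π_3 · P_{32}.
From π_1 · 2/3 = π_2 · 3/8: π_2/π_1 = (2/3)/(3/8) = 16/9.
From π_2 · 2/7 = π_3 · 7/8: π_3/π_2 = (2/7)/(7/8) = 16/49.
Take π_1 proportional to 1; then unnormalized π = (1, 16/9, 256/441). Normalize by dividing by the sum 1481/441:
  π = (441/1481, 784/1481, 256/1481).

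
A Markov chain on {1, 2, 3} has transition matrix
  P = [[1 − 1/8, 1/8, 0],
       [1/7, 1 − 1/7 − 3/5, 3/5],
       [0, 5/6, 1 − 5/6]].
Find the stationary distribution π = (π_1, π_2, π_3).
π = (200/501, 175/501, 42/167)

This is a birth-death chain on three states, which satisfies detailed balance: π_1 · P_{12} = π_2 · P_{21} and π_2 · P_{23} = π_3 · P_{32}.
From π_1 · 1/8 = π_2 · 1/7: π_2/π_1 = (1/8)/(1/7) = 7/8.
From π_2 · 3/5 = π_3 · 5/6: π_3/π_2 = (3/5)/(5/6) = 18/25.
Take π_1 proportional to 1; then unnormalized π = (1, 7/8, 63/100). Normalize by dividing by the sum 501/200:
  π = (200/501, 175/501, 42/167).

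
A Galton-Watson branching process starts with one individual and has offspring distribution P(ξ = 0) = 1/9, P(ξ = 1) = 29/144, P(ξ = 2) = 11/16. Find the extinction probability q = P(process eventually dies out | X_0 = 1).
q = 16/99

The pgf is f(s) = 1/9 + 29/144·s + 11/16·s². The extinction probability q is the smallest fixed point of f in [0, 1]. Setting s = f(s):
  11/16·s² + (29/144 − 1)·s + 1/9 = 0
  11/16·s² − (1/9 + 11/16)·s + 1/9 = 0
which factors as (s − 1)·(11/16·s − 1/9) = 0, giving roots s = 1 and s = (1/9)/(11/16) = 16/99.
Mean offspring μ = 29/144 + 2·11/16 = 227/144 > 1 (supercritical), so q < 1. The extinction probability is the smaller root: q = (1/9)/(11/16) = 16/99.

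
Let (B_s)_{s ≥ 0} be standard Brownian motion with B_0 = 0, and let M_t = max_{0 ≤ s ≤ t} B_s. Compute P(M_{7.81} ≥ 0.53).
P(M_{7.81} ≥ 0.53) = 2·P(B_{7.81} ≥ 0.53) = 2(1 − Φ(0.53/√7.81)) ≈ 0.8496

By the reflection principle for Brownian motion, P(M_t ≥ a) = 2 · P(B_t ≥ a) for a ≥ 0. Since B_t ~ N(0, t), P(B_t ≥ 0.53) = 1 − Φ(0.53/√t) = 1 − Φ(0.53/√7.81) = 1 − Φ(0.1896). So
  P(M_{7.81} ≥ 0.53) = 2(1 − Φ(0.1896)) ≈ 0.8496.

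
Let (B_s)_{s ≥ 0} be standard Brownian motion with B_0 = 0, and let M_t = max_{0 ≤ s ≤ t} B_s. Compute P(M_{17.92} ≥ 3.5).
P(M_{17.92} ≥ 3.5) = 2·P(B_{17.92} ≥ 3.5) = 2(1 − Φ(3.5/√17.92)) ≈ 0.4084

By the reflection principle for Brownian motion, P(M_t ≥ a) = 2 · P(B_t ≥ a) for a ≥ 0. Since B_t ~ N(0, t), P(B_t ≥ 3.5) = 1 − Φ(3.5/√t) = 1 − Φ(3.5/√17.92) = 1 − Φ(0.8268). So
  P(M_{17.92} ≥ 3.5) = 2(1 − Φ(0.8268)) ≈ 0.4084.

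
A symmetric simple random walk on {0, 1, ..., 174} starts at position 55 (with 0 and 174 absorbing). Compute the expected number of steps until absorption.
E[τ | X_0 = 55] = 6545

Let v_k = E[τ | X_0 = k]. Boundary: v_0 = v_174 = 0. Recurrence: v_k = 1 + (v_{k-1} + v_{k+1})/2 for 1 ≤ k ≤ 173. The particular solution to v_k − (v_{k-1} + v_{k+1})/2 = 1 is v_k = −k^2. Adding homogeneous solution A + B k and matching boundaries gives v_k = k (174 − k). Substituting k = 55: v_55 = 55 · 119 = 6545.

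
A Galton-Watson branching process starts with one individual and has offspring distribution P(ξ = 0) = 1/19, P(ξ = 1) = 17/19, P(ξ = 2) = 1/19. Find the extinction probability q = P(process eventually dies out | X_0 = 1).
q = 1

Mean offspring μ = 0·1/19 + 1·17/19 + 2·1/19 = 1 ≤ 1. For μ ≤ 1 with offspring not concentrated at 1, the Galton-Watson process goes extinct almost surely, so q = 1.
(Algebraic check: The pgf is f(s) = 1/19 + 17/19·s + 1/19·s². The extinction probability q is the smallest fixed point of f in [0, 1]. Setting s = f(s):
  1/19·s² + (17/19 − 1)·s + 1/19 = 0
  1/19·s² − (1/19 + 1/19)·s + 1/19 = 0
which factors as (s − 1)·(1/19·s − 1/19) = 0, giving roots s = 1 and s = (1/19)/(1/19) = 1. Since 1 ≥ 1, the smallest root in [0, 1] is s = 1.)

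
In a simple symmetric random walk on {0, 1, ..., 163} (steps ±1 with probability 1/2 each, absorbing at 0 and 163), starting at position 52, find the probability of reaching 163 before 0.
P(hit 163 before 0) = 52/163

Let u_k = P(hit 163 before 0 | start at k). Then u_0 = 0, u_163 = 1, and u_k = u_{k-1}/2 + u_{k+1}/2 for 1 ≤ k ≤ 162. This harmonic recurrence is solved by u_k = k/163, giving u_52 = 52/163.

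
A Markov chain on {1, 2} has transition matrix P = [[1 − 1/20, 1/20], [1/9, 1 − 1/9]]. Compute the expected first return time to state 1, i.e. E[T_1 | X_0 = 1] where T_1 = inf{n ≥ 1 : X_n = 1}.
E[T_1 | X_0 = 1] = 1/π_1 = 29/20

For an irreducible recurrent Markov chain with stationary distribution π, E[T_i | X_0 = i] = 1/π_i (Kac's formula). Here π_1 = (1/9)/(1/20 + 1/9) = (1/9)/(29/180) = 20/29, so E[T_1 | X_0 = 1] = 1/π_1 = (1/20 + 1/9)/(1/9) = (29/180)/(1/9) = 29/20.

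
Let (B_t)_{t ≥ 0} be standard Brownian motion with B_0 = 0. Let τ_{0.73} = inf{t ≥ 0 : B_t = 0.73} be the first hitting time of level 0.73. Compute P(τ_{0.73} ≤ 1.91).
P(τ_{0.73} ≤ 1.91) = 2(1 − Φ(0.73/√1.91)) = 2(1 − Φ(0.5282)) ≈ 0.5974

By the reflection principle for standard BM, P(τ_b ≤ t) = 2 · P(B_t ≥ b). Since B_t ~ N(0, t), P(B_t ≥ 0.73) = 1 − Φ(0.73/√t) = 1 − Φ(0.73/√1.91) = 1 − Φ(0.5282) ≈ 0.29868. Doubling: P(τ_{0.73} ≤ 1.91) ≈ 2 · 0.29868 = 0.59736 ≈ 0.5974.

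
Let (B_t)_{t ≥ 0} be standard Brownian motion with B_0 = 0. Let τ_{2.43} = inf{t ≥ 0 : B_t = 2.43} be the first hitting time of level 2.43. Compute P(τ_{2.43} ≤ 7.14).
P(τ_{2.43} ≤ 7.14) = 2(1 − Φ(2.43/√7.14)) = 2(1 − Φ(0.9094)) ≈ 0.3631

By the reflection principle for standard BM, P(τ_b ≤ t) = 2 · P(B_t ≥ b). Since B_t ~ N(0, t), P(B_t ≥ 2.43) = 1 − Φ(2.43/√t) = 1 − Φ(2.43/√7.14) = 1 − Φ(0.9094) ≈ 0.18157. Doubling: P(τ_{2.43} ≤ 7.14) ≈ 2 · 0.18157 = 0.36314 ≈ 0.3631.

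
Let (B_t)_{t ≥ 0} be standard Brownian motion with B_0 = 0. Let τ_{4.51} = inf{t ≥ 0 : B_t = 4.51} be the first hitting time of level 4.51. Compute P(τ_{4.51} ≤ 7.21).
P(τ_{4.51} ≤ 7.21) = 2(1 − Φ(4.51/√7.21)) = 2(1 − Φ(1.6796)) ≈ 0.0930

By the reflection principle for standard BM, P(τ_b ≤ t) = 2 · P(B_t ≥ b). Since B_t ~ N(0, t), P(B_t ≥ 4.51) = 1 − Φ(4.51/√t) = 1 − Φ(4.51/√7.21) = 1 − Φ(1.6796) ≈ 0.04652. Doubling: P(τ_{4.51} ≤ 7.21) ≈ 2 · 0.04652 = 0.09304 ≈ 0.0930.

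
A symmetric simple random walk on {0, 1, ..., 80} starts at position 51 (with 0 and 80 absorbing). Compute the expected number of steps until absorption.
E[τ | X_0 = 51] = 1479

Let v_k = E[τ | X_0 = k]. Boundary: v_0 = v_80 = 0. Recurrence: v_k = 1 + (v_{k-1} + v_{k+1})/2 for 1 ≤ k ≤ 79. The particular solution to v_k − (v_{k-1} + v_{k+1})/2 = 1 is v_k = −k^2. Adding homogeneous solution A + B k and matching boundaries gives v_k = k (80 − k). Substituting k = 51: v_51 = 51 · 29 = 1479.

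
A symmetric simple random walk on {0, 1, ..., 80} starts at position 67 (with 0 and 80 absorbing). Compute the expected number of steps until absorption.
E[τ | X_0 = 67] = 871

Let v_k = E[τ | X_0 = k]. Boundary: v_0 = v_80 = 0. Recurrence: v_k = 1 + (v_{k-1} + v_{k+1})/2 for 1 ≤ k ≤ 79. The particular solution to v_k − (v_{k-1} + v_{k+1})/2 = 1 is v_k = −k^2. Adding homogeneous solution A + B k and matching boundaries gives v_k = k (80 − k). Substituting k = 67: v_67 = 67 · 13 = 871.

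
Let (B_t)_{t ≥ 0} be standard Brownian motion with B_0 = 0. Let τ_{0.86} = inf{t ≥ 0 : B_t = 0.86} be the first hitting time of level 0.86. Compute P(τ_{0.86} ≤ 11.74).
P(τ_{0.86} ≤ 11.74) = 2(1 − Φ(0.86/√11.74)) = 2(1 − Φ(0.2510)) ≈ 0.8018

By the reflection principle for standard BM, P(τ_b ≤ t) = 2 · P(B_t ≥ b). Since B_t ~ N(0, t), P(B_t ≥ 0.86) = 1 − Φ(0.86/√t) = 1 − Φ(0.86/√11.74) = 1 − Φ(0.2510) ≈ 0.40091. Doubling: P(τ_{0.86} ≤ 11.74) ≈ 2 · 0.40091 = 0.80182 ≈ 0.8018.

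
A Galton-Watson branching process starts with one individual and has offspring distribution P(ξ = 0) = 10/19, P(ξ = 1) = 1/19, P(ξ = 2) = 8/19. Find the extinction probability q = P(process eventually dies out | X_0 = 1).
q = 1

Mean offspring μ = 0·10/19 + 1·1/19 + 2·8/19 = 17/19 ≤ 1. For μ ≤ 1 with offspring not concentrated at 1, the Galton-Watson process goes extinct almost surely, so q = 1.
(Algebraic check: The pgf is f(s) = 10/19 + 1/19·s + 8/19·s². The extinction probability q is the smallest fixed point of f in [0, 1]. Setting s = f(s):
  8/19·s² + (1/19 − 1)·s + 10/19 = 0
  8/19·s² − (10/19 + 8/19)·s + 10/19 = 0
which factors as (s − 1)·(8/19·s − 10/19) = 0, giving roots s = 1 and s = (10/19)/(8/19) = 5/4. Since 5/4 ≥ 1, the smallest root in [0, 1] is s = 1.)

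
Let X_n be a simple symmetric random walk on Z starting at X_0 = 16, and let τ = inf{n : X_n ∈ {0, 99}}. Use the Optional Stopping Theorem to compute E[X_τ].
E[X_τ] = 16

X_n is a martingale and τ is a bounded-mean stopping time (indeed τ is finite a.s. with bounded expectation since the walk is in a bounded region). By the OST, E[X_τ] = E[X_0] = 16. Equivalently: E[X_τ] = 99 · P(hit 99 first) + 0 · P(hit 0 first) = 99 · (16/99) = 16.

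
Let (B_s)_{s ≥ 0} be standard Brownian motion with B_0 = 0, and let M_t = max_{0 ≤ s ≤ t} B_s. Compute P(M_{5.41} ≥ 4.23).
P(M_{5.41} ≥ 4.23) = 2·P(B_{5.41} ≥ 4.23) = 2(1 − Φ(4.23/√5.41)) ≈ 0.0690

By the reflection principle for Brownian motion, P(M_t ≥ a) = 2 · P(B_t ≥ a) for a ≥ 0. Since B_t ~ N(0, t), P(B_t ≥ 4.23) = 1 − Φ(4.23/√t) = 1 − Φ(4.23/√5.41) = 1 − Φ(1.8186). So
  P(M_{5.41} ≥ 4.23) = 2(1 − Φ(1.8186)) ≈ 0.0690.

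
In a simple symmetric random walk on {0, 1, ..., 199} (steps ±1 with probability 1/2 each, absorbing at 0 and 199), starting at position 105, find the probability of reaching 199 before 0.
P(hit 199 before 0) = 105/199

Let u_k = P(hit 199 before 0 | start at k). Then u_0 = 0, u_199 = 1, and u_k = u_{k-1}/2 + u_{k+1}/2 for 1 ≤ k ≤ 198. This harmonic recurrence is solved by u_k = k/199, giving u_105 = 105/199.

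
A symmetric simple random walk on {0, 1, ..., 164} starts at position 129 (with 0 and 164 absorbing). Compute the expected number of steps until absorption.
E[τ | X_0 = 129] = 4515

Let v_k = E[τ | X_0 = k]. Boundary: v_0 = v_164 = 0. Recurrence: v_k = 1 + (v_{k-1} + v_{k+1})/2 for 1 ≤ k ≤ 163. The particular solution to v_k − (v_{k-1} + v_{k+1})/2 = 1 is v_k = −k^2. Adding homogeneous solution A + B k and matching boundaries gives v_k = k (164 − k). Substituting k = 129: v_129 = 129 · 35 = 4515.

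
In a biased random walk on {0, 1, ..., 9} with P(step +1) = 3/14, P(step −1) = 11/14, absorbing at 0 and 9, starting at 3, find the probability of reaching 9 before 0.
P(hit 9 before 0) = (1 − (11/3)^3) / (1 − (11/3)^9) = 729/1808227

Let u_k denote P(reach 9 before 0 | start at k). Boundary: u_0 = 0, u_9 = 1. Recurrence: u_k = 3/14·u_{k+1} + 11/14·u_{k-1} for 1 ≤ k ≤ 8. Try u_k = A + B·r^k with r = q/p = (11/14)/(3/14) = 11/3. Substitution satisfies the recurrence; boundary conditions give:
  u_k = (1 − r^k) / (1 − r^N) = (1 − (11/3)^3) / (1 − (11/3)^9) = 729/1808227.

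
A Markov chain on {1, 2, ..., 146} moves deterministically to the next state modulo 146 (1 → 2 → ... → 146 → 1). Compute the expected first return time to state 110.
E[T_110 | X_0 = 110] = 146

The chain cycles deterministically, so starting at state 110 it returns in exactly 146 steps. Equivalently, the stationary distribution is uniform π_j = 1/146 for every state j, so by Kac's formula E[T_110] = 1/π_110 = 146.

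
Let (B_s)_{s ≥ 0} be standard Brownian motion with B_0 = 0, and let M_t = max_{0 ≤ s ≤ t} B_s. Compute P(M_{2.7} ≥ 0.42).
P(M_{2.7} ≥ 0.42) = 2·P(B_{2.7} ≥ 0.42) = 2(1 − Φ(0.42/√2.7)) ≈ 0.7983

By the reflection principle for Brownian motion, P(M_t ≥ a) = 2 · P(B_t ≥ a) for a ≥ 0. Since B_t ~ N(0, t), P(B_t ≥ 0.42) = 1 − Φ(0.42/√t) = 1 − Φ(0.42/√2.7) = 1 − Φ(0.2556). So
  P(M_{2.7} ≥ 0.42) = 2(1 − Φ(0.2556)) ≈ 0.7983.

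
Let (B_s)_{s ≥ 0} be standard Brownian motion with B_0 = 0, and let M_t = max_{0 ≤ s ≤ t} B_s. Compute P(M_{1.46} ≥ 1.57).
P(M_{1.46} ≥ 1.57) = 2·P(B_{1.46} ≥ 1.57) = 2(1 − Φ(1.57/√1.46)) ≈ 0.1938

By the reflection principle for Brownian motion, P(M_t ≥ a) = 2 · P(B_t ≥ a) for a ≥ 0. Since B_t ~ N(0, t), P(B_t ≥ 1.57) = 1 − Φ(1.57/√t) = 1 − Φ(1.57/√1.46) = 1 − Φ(1.2993). So
  P(M_{1.46} ≥ 1.57) = 2(1 − Φ(1.2993)) ≈ 0.1938.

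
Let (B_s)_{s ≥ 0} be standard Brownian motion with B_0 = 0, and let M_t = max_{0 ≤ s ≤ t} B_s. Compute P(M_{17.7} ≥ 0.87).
P(M_{17.7} ≥ 0.87) = 2·P(B_{17.7} ≥ 0.87) = 2(1 − Φ(0.87/√17.7)) ≈ 0.8362

By the reflection principle for Brownian motion, P(M_t ≥ a) = 2 · P(B_t ≥ a) for a ≥ 0. Since B_t ~ N(0, t), P(B_t ≥ 0.87) = 1 − Φ(0.87/√t) = 1 − Φ(0.87/√17.7) = 1 − Φ(0.2068). So
  P(M_{17.7} ≥ 0.87) = 2(1 − Φ(0.2068)) ≈ 0.8362.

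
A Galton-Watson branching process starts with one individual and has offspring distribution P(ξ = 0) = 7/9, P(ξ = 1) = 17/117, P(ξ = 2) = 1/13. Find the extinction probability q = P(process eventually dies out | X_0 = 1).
q = 1

Mean offspring μ = 0·7/9 + 1·17/117 + 2·1/13 = 35/117 ≤ 1. For μ ≤ 1 with offspring not concentrated at 1, the Galton-Watson process goes extinct almost surely, so q = 1.
(Algebraic check: The pgf is f(s) = 7/9 + 17/117·s + 1/13·s². The extinction probability q is the smallest fixed point of f in [0, 1]. Setting s = f(s):
  1/13·s² + (17/117 − 1)·s + 7/9 = 0
  1/13·s² − (7/9 + 1/13)·s + 7/9 = 0
which factors as (s − 1)·(1/13·s − 7/9) = 0, giving roots s = 1 and s = (7/9)/(1/13) = 91/9. Since 91/9 ≥ 1, the smallest root in [0, 1] is s = 1.)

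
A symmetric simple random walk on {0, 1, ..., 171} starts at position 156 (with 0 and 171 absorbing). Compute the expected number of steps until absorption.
E[τ | X_0 = 156] = 2340

Let v_k = E[τ | X_0 = k]. Boundary: v_0 = v_171 = 0. Recurrence: v_k = 1 + (v_{k-1} + v_{k+1})/2 for 1 ≤ k ≤ 170. The particular solution to v_k − (v_{k-1} + v_{k+1})/2 = 1 is v_k = −k^2. Adding homogeneous solution A + B k and matching boundaries gives v_k = k (171 − k). Substituting k = 156: v_156 = 156 · 15 = 2340.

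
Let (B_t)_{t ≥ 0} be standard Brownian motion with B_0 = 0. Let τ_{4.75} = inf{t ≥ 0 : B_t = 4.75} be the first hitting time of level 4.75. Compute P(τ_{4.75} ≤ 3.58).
P(τ_{4.75} ≤ 3.58) = 2(1 − Φ(4.75/√3.58)) = 2(1 − Φ(2.5105)) ≈ 0.0121

By the reflection principle for standard BM, P(τ_b ≤ t) = 2 · P(B_t ≥ b). Since B_t ~ N(0, t), P(B_t ≥ 4.75) = 1 − Φ(4.75/√t) = 1 − Φ(4.75/√3.58) = 1 − Φ(2.5105) ≈ 0.00603. Doubling: P(τ_{4.75} ≤ 3.58) ≈ 2 · 0.00603 = 0.01206 ≈ 0.0121.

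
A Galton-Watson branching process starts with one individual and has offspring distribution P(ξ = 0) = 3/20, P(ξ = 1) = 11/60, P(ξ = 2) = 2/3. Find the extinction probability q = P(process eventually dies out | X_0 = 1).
q = 9/40

The pgf is f(s) = 3/20 + 11/60·s + 2/3·s². The extinction probability q is the smallest fixed point of f in [0, 1]. Setting s = f(s):
  2/3·s² + (11/60 − 1)·s + 3/20 = 0
  2/3·s² − (3/20 + 2/3)·s + 3/20 = 0
which factors as (s − 1)·(2/3·s − 3/20) = 0, giving roots s = 1 and s = (3/20)/(2/3) = 9/40.
Mean offspring μ = 11/60 + 2·2/3 = 91/60 > 1 (supercritical), so q < 1. The extinction probability is the smaller root: q = (3/20)/(2/3) = 9/40.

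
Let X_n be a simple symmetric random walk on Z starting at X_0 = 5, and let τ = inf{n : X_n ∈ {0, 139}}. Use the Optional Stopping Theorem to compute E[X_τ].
E[X_τ] = 5

X_n is a martingale and τ is a bounded-mean stopping time (indeed τ is finite a.s. with bounded expectation since the walk is in a bounded region). By the OST, E[X_τ] = E[X_0] = 5. Equivalently: E[X_τ] = 139 · P(hit 139 first) + 0 · P(hit 0 first) = 139 · (5/139) = 5.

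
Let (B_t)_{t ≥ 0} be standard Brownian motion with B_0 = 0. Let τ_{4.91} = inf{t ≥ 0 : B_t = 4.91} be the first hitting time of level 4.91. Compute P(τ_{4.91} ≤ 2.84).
P(τ_{4.91} ≤ 2.84) = 2(1 − Φ(4.91/√2.84)) = 2(1 − Φ(2.9135)) ≈ 0.0036

By the reflection principle for standard BM, P(τ_b ≤ t) = 2 · P(B_t ≥ b). Since B_t ~ N(0, t), P(B_t ≥ 4.91) = 1 − Φ(4.91/√t) = 1 − Φ(4.91/√2.84) = 1 − Φ(2.9135) ≈ 0.00179. Doubling: P(τ_{4.91} ≤ 2.84) ≈ 2 · 0.00179 = 0.00358 ≈ 0.0036.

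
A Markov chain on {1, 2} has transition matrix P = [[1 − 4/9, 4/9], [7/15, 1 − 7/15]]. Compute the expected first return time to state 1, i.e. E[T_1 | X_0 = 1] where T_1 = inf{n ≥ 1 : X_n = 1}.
E[T_1 | X_0 = 1] = 1/π_1 = 41/21

For an irreducible recurrent Markov chain with stationary distribution π, E[T_i | X_0 = i] = 1/π_i (Kac's formula). Here π_1 = (7/15)/(4/9 + 7/15) = (7/15)/(41/45) = 21/41, so E[T_1 | X_0 = 1] = 1/π_1 = (4/9 + 7/15)/(7/15) = (41/45)/(7/15) = 41/21.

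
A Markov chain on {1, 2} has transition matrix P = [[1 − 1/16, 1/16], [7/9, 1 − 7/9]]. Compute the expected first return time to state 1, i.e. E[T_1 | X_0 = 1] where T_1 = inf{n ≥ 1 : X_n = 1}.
E[T_1 | X_0 = 1] = 1/π_1 = 121/112

For an irreducible recurrent Markov chain with stationary distribution π, E[T_i | X_0 = i] = 1/π_i (Kac's formula). Here π_1 = (7/9)/(1/16 + 7/9) = (7/9)/(121/144) = 112/121, so E[T_1 | X_0 = 1] = 1/π_1 = (1/16 + 7/9)/(7/9) = (121/144)/(7/9) = 121/112.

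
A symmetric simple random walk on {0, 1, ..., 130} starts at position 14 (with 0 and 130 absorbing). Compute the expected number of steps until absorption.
E[τ | X_0 = 14] = 1624

Let v_k = E[τ | X_0 = k]. Boundary: v_0 = v_130 = 0. Recurrence: v_k = 1 + (v_{k-1} + v_{k+1})/2 for 1 ≤ k ≤ 129. The particular solution to v_k − (v_{k-1} + v_{k+1})/2 = 1 is v_k = −k^2. Adding homogeneous solution A + B k and matching boundaries gives v_k = k (130 − k). Substituting k = 14: v_14 = 14 · 116 = 1624.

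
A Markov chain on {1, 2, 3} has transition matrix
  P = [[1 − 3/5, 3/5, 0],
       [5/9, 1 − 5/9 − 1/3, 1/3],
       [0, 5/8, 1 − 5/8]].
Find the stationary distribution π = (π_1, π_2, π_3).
π = (125/332, 135/332, 18/83)

This is a birth-death chain on three states, which satisfies detailed balance: π_1 · P_{12} = π_2 · P_{21} and π_2 · P_{23} = π_3 · P_{32}.
From π_1 · 3/5 = π_2 · 5/9: π_2/π_1 = (3/5)/(5/9) = 27/25.
From π_2 · 1/3 = π_3 · 5/8: π_3/π_2 = (1/3)/(5/8) = 8/15.
Take π_1 proportional to 1; then unnormalized π = (1, 27/25, 72/125). Normalize by dividing by the sum 332/125:
  π = (125/332, 135/332, 18/83).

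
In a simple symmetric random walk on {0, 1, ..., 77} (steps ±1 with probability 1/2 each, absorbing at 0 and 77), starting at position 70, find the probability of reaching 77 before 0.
P(hit 77 before 0) = 70/77 = 10/11

Let u_k = P(hit 77 before 0 | start at k). Then u_0 = 0, u_77 = 1, and u_k = u_{k-1}/2 + u_{k+1}/2 for 1 ≤ k ≤ 76. This harmonic recurrence is solved by u_k = k/77, giving u_70 = 70/77 = 10/11.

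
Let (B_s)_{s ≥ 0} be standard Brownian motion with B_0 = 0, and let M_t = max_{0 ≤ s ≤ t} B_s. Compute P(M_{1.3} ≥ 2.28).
P(M_{1.3} ≥ 2.28) = 2·P(B_{1.3} ≥ 2.28) = 2(1 − Φ(2.28/√1.3)) ≈ 0.0455

By the reflection principle for Brownian motion, P(M_t ≥ a) = 2 · P(B_t ≥ a) for a ≥ 0. Since B_t ~ N(0, t), P(B_t ≥ 2.28) = 1 − Φ(2.28/√t) = 1 − Φ(2.28/√1.3) = 1 − Φ(1.9997). So
  P(M_{1.3} ≥ 2.28) = 2(1 − Φ(1.9997)) ≈ 0.0455.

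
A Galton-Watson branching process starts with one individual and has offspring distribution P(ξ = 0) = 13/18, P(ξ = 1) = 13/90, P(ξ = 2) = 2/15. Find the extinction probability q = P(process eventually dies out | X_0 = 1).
q = 1

Mean offspring μ = 0·13/18 + 1·13/90 + 2·2/15 = 37/90 ≤ 1. For μ ≤ 1 with offspring not concentrated at 1, the Galton-Watson process goes extinct almost surely, so q = 1.
(Algebraic check: The pgf is f(s) = 13/18 + 13/90·s + 2/15·s². The extinction probability q is the smallest fixed point of f in [0, 1]. Setting s = f(s):
  2/15·s² + (13/90 − 1)·s + 13/18 = 0
  2/15·s² − (13/18 + 2/15)·s + 13/18 = 0
which factors as (s − 1)·(2/15·s − 13/18) = 0, giving roots s = 1 and s = (13/18)/(2/15) = 65/12. Since 65/12 ≥ 1, the smallest root in [0, 1] is s = 1.)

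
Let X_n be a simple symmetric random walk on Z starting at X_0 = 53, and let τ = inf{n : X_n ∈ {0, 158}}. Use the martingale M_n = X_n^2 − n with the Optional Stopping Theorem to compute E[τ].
E[τ] = 5565

M_n = X_n^2 − n is a martingale (since E[X_{n+1}^2 | F_n] = X_n^2 + 1). By OST (τ has finite mean in a bounded region), E[M_τ] = E[M_0] = X_0^2 − 0 = 53^2 = 2809. Also E[M_τ] = E[X_τ^2] − E[τ]. The walk exits at 0 or 158, with P(hit 158 first) = 53/158, so E[X_τ^2] = 158^2 · 53/158 + 0 = 8374. Thus E[τ] = E[X_τ^2] − E[M_τ] = 8374 − 2809 = 5565 = 53(158 − 53) = 5565.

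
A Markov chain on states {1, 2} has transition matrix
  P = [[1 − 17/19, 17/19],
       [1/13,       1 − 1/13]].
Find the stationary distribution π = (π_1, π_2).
π_1 = 19/240, π_2 = 221/240

Solve πP = π with π_1 + π_2 = 1. From πP = π: π_1 · (1 − 17/19) + π_2 · 1/13 = π_1 ⇒ π_2 · 1/13 = π_1 · 17/19 ⇒ π_2/π_1 = (17/19)/(1/13) = 221/19. Together with π_1 + π_2 = 1:
  π_1 = (1/13)/(17/19 + 1/13) = (1/13)/(240/247) = 19/240,
  π_2 = (17/19)/(17/19 + 1/13) = (17/19)/(240/247) = 221/240.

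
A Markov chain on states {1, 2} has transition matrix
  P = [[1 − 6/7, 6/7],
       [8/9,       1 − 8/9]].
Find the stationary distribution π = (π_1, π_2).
π_1 = 28/55, π_2 = 27/55

Solve πP = π with π_1 + π_2 = 1. From πP = π: π_1 · (1 − 6/7) + π_2 · 8/9 = π_1 ⇒ π_2 · 8/9 = π_1 · 6/7 ⇒ π_2/π_1 = (6/7)/(8/9) = 27/28. Together with π_1 + π_2 = 1:
  π_1 = (8/9)/(6/7 + 8/9) = (8/9)/(110/63) = 28/55,
  π_2 = (6/7)/(6/7 + 8/9) = (6/7)/(110/63) = 27/55.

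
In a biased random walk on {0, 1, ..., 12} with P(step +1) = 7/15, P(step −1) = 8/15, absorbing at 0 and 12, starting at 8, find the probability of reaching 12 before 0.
P(hit 12 before 0) = (1 − (8/7)^8) / (1 − (8/7)^12) = 15599297/32376513

Let u_k denote P(reach 12 before 0 | start at k). Boundary: u_0 = 0, u_12 = 1. Recurrence: u_k = 7/15·u_{k+1} + 8/15·u_{k-1} for 1 ≤ k ≤ 11. Try u_k = A + B·r^k with r = q/p = (8/15)/(7/15) = 8/7. Substitution satisfies the recurrence; boundary conditions give:
  u_k = (1 − r^k) / (1 − r^N) = (1 − (8/7)^8) / (1 − (8/7)^12) = 15599297/32376513.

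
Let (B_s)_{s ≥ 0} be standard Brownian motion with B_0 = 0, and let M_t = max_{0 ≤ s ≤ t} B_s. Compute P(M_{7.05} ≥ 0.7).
P(M_{7.05} ≥ 0.7) = 2·P(B_{7.05} ≥ 0.7) = 2(1 − Φ(0.7/√7.05)) ≈ 0.7921

By the reflection principle for Brownian motion, P(M_t ≥ a) = 2 · P(B_t ≥ a) for a ≥ 0. Since B_t ~ N(0, t), P(B_t ≥ 0.7) = 1 − Φ(0.7/√t) = 1 − Φ(0.7/√7.05) = 1 − Φ(0.2636). So
  P(M_{7.05} ≥ 0.7) = 2(1 − Φ(0.2636)) ≈ 0.7921.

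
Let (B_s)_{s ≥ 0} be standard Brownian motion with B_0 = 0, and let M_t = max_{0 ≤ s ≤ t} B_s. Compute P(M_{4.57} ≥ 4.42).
P(M_{4.57} ≥ 4.42) = 2·P(B_{4.57} ≥ 4.42) = 2(1 − Φ(4.42/√4.57)) ≈ 0.0387

By the reflection principle for Brownian motion, P(M_t ≥ a) = 2 · P(B_t ≥ a) for a ≥ 0. Since B_t ~ N(0, t), P(B_t ≥ 4.42) = 1 − Φ(4.42/√t) = 1 − Φ(4.42/√4.57) = 1 − Φ(2.0676). So
  P(M_{4.57} ≥ 4.42) = 2(1 − Φ(2.0676)) ≈ 0.0387.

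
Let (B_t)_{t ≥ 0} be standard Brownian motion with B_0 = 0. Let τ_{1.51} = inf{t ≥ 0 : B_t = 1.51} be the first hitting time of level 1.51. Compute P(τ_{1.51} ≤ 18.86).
P(τ_{1.51} ≤ 18.86) = 2(1 − Φ(1.51/√18.86)) = 2(1 − Φ(0.3477)) ≈ 0.7281

By the reflection principle for standard BM, P(τ_b ≤ t) = 2 · P(B_t ≥ b). Since B_t ~ N(0, t), P(B_t ≥ 1.51) = 1 − Φ(1.51/√t) = 1 − Φ(1.51/√18.86) = 1 − Φ(0.3477) ≈ 0.36403. Doubling: P(τ_{1.51} ≤ 18.86) ≈ 2 · 0.36403 = 0.72806 ≈ 0.7281.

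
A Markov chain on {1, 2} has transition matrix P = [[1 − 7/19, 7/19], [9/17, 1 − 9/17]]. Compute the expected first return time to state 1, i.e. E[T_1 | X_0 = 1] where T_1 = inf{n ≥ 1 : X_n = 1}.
E[T_1 | X_0 = 1] = 1/π_1 = 290/171

For an irreducible recurrent Markov chain with stationary distribution π, E[T_i | X_0 = i] = 1/π_i (Kac's formula). Here π_1 = (9/17)/(7/19 + 9/17) = (9/17)/(290/323) = 171/290, so E[T_1 | X_0 = 1] = 1/π_1 = (7/19 + 9/17)/(9/17) = (290/323)/(9/17) = 290/171.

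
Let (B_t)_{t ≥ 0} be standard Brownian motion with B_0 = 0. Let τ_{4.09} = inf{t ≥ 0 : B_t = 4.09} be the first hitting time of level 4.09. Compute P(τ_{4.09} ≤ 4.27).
P(τ_{4.09} ≤ 4.27) = 2(1 − Φ(4.09/√4.27)) = 2(1 − Φ(1.9793)) ≈ 0.0478

By the reflection principle for standard BM, P(τ_b ≤ t) = 2 · P(B_t ≥ b). Since B_t ~ N(0, t), P(B_t ≥ 4.09) = 1 − Φ(4.09/√t) = 1 − Φ(4.09/√4.27) = 1 − Φ(1.9793) ≈ 0.02389. Doubling: P(τ_{4.09} ≤ 4.27) ≈ 2 · 0.02389 = 0.04778 ≈ 0.0478.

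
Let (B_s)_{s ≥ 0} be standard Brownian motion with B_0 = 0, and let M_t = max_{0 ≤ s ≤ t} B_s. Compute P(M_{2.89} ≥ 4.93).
P(M_{2.89} ≥ 4.93) = 2·P(B_{2.89} ≥ 4.93) = 2(1 − Φ(4.93/√2.89)) ≈ 0.0037

By the reflection principle for Brownian motion, P(M_t ≥ a) = 2 · P(B_t ≥ a) for a ≥ 0. Since B_t ~ N(0, t), P(B_t ≥ 4.93) = 1 − Φ(4.93/√t) = 1 − Φ(4.93/√2.89) = 1 − Φ(2.9000). So
  P(M_{2.89} ≥ 4.93) = 2(1 − Φ(2.9000)) ≈ 0.0037.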